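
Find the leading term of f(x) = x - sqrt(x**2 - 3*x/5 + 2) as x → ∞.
3/10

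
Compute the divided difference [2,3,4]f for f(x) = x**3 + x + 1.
9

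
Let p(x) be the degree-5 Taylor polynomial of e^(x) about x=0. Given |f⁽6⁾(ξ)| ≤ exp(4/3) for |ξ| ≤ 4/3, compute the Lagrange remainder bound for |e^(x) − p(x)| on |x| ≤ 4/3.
256*exp(4/3)/32805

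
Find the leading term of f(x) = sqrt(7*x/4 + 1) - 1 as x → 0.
7*x/8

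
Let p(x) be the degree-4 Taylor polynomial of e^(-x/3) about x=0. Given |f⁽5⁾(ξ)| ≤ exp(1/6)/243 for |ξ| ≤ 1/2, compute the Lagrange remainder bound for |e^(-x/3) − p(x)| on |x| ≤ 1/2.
exp(1/6)/933120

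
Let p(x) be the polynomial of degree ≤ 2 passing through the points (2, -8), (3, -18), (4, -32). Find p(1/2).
-1/2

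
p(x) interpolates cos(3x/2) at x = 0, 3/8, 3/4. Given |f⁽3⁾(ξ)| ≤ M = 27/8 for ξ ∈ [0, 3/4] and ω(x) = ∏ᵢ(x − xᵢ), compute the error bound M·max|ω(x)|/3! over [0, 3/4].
27*sqrt(3)/4096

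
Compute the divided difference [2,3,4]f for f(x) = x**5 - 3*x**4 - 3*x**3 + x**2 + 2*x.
94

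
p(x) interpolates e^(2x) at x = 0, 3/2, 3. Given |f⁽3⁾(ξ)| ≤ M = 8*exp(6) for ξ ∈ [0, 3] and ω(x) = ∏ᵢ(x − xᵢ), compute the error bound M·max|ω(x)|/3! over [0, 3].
sqrt(3)*exp(6)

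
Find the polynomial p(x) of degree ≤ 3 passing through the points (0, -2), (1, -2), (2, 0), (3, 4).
x**2 - x - 2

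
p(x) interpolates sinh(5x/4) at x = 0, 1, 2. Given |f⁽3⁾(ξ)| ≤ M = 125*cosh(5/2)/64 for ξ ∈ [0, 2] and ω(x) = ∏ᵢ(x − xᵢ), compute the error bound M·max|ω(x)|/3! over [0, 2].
125*sqrt(3)*cosh(5/2)/1728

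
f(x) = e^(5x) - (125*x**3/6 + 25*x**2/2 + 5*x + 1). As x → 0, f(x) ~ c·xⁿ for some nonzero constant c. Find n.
4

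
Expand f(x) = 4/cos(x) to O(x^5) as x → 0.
4 + 2*x**2 + 5*x**4/6 + O(x**5)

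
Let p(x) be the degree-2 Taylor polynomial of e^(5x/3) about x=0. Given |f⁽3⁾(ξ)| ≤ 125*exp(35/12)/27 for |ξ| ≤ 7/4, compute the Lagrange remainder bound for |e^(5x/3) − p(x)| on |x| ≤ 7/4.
42875*exp(35/12)/10368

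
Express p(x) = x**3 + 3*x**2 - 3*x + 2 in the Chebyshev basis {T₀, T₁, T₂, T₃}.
(7/2)T₀ + (-9/4)T₁ + (3/2)T₂ + (1/4)T₃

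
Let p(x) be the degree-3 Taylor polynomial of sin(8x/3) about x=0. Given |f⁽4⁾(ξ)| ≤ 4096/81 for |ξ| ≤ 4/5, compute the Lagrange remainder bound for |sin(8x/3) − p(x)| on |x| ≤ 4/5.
131072/151875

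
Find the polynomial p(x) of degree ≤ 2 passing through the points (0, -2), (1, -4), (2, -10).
-2*x**2 - 2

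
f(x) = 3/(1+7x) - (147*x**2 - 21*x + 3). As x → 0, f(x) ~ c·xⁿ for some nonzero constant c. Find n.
3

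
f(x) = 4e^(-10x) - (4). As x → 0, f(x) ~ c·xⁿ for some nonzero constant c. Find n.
1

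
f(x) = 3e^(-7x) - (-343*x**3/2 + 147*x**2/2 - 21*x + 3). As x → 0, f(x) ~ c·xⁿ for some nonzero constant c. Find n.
4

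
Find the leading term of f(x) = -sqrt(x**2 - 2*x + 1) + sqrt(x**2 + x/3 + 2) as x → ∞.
7/6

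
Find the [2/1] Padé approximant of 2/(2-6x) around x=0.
1/(1 - 3*x)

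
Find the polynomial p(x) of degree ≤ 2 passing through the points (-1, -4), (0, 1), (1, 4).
-x**2 + 4*x + 1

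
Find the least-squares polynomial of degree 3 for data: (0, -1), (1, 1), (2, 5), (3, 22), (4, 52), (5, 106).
-115/126 + (1207/756)x + (-41/36)x² + (55/54)x³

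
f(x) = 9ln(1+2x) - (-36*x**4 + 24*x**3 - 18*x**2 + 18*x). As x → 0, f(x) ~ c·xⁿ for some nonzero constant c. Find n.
5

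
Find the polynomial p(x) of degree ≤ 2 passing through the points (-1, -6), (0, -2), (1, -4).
-3*x**2 + x - 2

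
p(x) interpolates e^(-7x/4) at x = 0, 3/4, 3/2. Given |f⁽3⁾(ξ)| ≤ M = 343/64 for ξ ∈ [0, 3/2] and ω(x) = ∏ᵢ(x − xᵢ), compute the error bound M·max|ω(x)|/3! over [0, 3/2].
343*sqrt(3)/4096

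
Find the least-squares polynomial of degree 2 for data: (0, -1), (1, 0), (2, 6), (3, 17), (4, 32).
-38/35 + (-79/70)x + (33/14)x²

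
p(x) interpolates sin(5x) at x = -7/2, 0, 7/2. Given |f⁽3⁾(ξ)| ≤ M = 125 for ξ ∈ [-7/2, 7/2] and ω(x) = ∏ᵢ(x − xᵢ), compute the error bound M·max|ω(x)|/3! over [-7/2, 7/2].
42875*sqrt(3)/216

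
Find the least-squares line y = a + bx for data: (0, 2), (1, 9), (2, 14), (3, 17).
a = 3, b = 5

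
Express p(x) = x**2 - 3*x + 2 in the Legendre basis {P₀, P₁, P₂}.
(7/3)P₀ + (-3)P₁ + (2/3)P₂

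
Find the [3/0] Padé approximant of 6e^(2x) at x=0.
8*x**3 + 12*x**2 + 12*x + 6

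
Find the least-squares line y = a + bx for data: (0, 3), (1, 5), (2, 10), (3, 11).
a = 29/10, b = 29/10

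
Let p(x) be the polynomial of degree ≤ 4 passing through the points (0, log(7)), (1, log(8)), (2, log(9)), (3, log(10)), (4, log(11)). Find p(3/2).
-5*log(10)/32 - 5*log(7)/128 + 3*log(11)/128 + 45*log(2)/32 + 45*log(3)/32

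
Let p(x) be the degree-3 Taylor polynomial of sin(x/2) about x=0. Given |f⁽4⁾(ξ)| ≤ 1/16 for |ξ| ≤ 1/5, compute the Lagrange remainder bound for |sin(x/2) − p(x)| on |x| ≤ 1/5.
1/240000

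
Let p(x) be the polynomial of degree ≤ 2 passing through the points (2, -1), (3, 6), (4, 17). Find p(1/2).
-4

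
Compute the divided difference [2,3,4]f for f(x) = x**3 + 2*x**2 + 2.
11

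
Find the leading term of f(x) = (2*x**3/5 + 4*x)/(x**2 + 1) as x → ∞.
2*x/5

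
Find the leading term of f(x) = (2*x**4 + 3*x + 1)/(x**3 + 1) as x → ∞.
2*x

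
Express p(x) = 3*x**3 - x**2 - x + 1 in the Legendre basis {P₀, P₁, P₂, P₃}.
(2/3)P₀ + (4/5)P₁ + (-2/3)P₂ + (6/5)P₃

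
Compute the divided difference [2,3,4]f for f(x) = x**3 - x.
9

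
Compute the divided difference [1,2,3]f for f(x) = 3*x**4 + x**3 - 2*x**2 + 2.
79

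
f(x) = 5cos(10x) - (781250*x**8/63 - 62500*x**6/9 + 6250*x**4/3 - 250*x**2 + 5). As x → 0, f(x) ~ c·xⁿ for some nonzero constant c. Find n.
10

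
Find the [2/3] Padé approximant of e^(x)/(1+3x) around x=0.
(157*x**2/1820 + 46*x/91 + 1)/(661*x**3/2730 - 2553*x**2/1820 + 228*x/91 + 1)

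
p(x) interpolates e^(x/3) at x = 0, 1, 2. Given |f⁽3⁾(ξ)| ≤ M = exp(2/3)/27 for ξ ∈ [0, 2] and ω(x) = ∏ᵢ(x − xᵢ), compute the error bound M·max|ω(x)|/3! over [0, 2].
sqrt(3)*exp(2/3)/729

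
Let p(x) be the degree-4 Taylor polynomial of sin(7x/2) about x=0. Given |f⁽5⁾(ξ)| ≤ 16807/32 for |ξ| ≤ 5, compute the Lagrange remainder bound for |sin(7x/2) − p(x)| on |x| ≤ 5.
10504375/768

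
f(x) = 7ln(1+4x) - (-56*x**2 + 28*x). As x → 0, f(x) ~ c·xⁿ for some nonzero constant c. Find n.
3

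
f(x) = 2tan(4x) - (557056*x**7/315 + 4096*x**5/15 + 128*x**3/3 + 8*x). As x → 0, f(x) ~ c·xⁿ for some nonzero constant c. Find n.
9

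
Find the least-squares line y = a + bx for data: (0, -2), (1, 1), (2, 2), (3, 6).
a = -2, b = 5/2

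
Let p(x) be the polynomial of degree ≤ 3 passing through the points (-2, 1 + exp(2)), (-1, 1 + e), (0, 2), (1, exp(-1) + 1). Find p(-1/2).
(-1 + e*(-exp(2) + 9*e + 25))*exp(-1)/16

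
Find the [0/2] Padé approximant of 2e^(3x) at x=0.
2/(9*x**2/2 - 3*x + 1)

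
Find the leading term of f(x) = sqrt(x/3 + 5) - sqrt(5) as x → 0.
sqrt(5)*x/30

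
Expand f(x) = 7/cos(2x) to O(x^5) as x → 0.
7 + 14*x**2 + 70*x**4/3 + O(x**5)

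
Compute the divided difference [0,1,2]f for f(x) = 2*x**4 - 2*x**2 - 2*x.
12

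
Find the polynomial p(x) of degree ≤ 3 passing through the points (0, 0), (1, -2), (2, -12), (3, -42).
-2*x**3 + 2*x**2 - 2*x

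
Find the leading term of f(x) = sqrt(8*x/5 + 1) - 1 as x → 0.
4*x/5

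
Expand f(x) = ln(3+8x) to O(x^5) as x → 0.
log(3) + 8*x/3 - 32*x**2/9 + 512*x**3/81 - 1024*x**4/81 + O(x**5)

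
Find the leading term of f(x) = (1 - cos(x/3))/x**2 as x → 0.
1/18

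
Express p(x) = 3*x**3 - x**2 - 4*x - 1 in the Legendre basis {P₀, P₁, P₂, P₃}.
(-4/3)P₀ + (-11/5)P₁ + (-2/3)P₂ + (6/5)P₃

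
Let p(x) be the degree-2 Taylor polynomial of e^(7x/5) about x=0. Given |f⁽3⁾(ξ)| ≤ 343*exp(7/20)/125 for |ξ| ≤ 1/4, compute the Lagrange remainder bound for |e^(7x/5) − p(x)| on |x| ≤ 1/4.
343*exp(7/20)/48000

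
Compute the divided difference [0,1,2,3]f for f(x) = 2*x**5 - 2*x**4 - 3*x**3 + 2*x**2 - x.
35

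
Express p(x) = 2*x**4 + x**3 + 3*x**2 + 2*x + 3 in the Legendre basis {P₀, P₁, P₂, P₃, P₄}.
(22/5)P₀ + (13/5)P₁ + (22/7)P₂ + (2/5)P₃ + (16/35)P₄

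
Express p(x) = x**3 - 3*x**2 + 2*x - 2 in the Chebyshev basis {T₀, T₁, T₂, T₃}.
(-7/2)T₀ + (11/4)T₁ + (-3/2)T₂ + (1/4)T₃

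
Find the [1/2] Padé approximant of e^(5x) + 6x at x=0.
(923*x/93 + 1)/(-125*x**2/186 - 100*x/93 + 1)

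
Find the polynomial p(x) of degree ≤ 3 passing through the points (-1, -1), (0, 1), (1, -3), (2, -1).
2*x**3 - 3*x**2 - 3*x + 1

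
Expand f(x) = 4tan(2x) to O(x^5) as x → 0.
8*x + 32*x**3/3 + O(x**5)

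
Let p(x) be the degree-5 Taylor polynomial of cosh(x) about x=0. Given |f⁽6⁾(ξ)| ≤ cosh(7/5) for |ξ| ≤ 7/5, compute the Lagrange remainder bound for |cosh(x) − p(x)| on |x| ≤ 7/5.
117649*cosh(7/5)/11250000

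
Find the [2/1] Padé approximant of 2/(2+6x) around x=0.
1/(3*x + 1)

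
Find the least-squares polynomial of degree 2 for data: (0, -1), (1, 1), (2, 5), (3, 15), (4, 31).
-19/35 + (-67/35)x + (17/7)x²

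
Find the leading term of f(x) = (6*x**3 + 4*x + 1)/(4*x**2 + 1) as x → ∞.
3*x/2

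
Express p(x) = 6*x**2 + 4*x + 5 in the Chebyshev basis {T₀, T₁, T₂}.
(8)T₀ + (4)T₁ + (3)T₂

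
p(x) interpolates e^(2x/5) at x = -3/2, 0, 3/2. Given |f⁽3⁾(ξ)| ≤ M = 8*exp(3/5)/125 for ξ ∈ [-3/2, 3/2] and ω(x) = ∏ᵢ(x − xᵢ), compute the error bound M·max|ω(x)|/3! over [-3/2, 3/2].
sqrt(3)*exp(3/5)/125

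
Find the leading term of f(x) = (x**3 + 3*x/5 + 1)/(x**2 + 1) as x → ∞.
x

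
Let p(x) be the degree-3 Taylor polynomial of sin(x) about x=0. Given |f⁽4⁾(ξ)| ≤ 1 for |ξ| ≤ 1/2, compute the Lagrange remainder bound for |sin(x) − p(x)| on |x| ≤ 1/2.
1/384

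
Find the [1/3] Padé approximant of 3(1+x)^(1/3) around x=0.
(5*x/2 + 3)/(x**3/81 - x**2/18 + x/2 + 1)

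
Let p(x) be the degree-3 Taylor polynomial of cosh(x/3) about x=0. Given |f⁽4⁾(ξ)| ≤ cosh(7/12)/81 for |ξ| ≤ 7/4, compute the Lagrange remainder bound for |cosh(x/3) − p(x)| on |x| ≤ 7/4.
2401*cosh(7/12)/497664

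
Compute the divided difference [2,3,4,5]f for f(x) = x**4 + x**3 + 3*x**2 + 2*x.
15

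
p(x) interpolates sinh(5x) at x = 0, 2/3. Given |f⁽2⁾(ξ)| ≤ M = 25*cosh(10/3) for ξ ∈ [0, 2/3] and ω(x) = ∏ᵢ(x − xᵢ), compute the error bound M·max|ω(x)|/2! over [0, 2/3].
25*cosh(10/3)/18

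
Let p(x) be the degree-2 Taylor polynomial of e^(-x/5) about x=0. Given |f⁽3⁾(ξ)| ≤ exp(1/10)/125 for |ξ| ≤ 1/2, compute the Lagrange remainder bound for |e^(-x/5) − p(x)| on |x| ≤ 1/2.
exp(1/10)/6000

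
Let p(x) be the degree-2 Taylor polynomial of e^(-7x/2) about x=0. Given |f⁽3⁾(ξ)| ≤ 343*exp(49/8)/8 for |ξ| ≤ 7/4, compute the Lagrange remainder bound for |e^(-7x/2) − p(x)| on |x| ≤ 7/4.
117649*exp(49/8)/3072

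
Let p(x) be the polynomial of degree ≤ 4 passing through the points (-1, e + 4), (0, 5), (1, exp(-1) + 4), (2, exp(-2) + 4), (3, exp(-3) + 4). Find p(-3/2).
(-180*e + 35 + 378*exp(2) + (92 + 315*e)*exp(3))*exp(-3)/128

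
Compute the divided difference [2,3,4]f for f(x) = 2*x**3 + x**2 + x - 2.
19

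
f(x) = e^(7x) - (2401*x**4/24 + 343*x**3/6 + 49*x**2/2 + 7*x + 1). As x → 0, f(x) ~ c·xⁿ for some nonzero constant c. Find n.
5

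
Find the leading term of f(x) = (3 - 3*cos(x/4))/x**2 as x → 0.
3/32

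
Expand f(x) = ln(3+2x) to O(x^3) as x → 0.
log(3) + 2*x/3 - 2*x**2/9 + O(x**3)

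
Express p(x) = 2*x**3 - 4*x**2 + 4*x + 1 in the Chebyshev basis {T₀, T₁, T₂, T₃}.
-T₀ + (11/2)T₁ + (-2)T₂ + (1/2)T₃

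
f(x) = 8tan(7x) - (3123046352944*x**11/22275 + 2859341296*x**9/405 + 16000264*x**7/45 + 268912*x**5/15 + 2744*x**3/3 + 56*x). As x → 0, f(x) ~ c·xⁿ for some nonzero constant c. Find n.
13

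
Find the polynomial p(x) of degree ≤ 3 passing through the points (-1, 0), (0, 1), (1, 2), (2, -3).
-x**3 + 2*x + 1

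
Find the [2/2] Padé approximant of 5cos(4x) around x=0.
(5 - 100*x**2/3)/(4*x**2/3 + 1)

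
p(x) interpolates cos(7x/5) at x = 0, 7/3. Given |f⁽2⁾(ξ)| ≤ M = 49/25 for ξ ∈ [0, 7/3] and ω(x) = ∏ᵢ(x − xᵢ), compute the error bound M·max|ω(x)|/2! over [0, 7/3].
2401/1800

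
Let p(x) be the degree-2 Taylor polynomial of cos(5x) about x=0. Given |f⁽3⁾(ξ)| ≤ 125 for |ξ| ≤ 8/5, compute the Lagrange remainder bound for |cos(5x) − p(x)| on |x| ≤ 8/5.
256/3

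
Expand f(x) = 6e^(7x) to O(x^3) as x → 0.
6 + 42*x + 147*x**2 + O(x**3)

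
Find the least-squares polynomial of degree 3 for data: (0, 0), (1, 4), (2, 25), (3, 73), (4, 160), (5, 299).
-1/9 + (145/378)x + (533/252)x² + (211/108)x³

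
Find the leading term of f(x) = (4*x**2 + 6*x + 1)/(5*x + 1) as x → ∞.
4*x/5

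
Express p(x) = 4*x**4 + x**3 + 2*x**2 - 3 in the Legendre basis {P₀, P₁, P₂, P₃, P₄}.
(-23/15)P₀ + (3/5)P₁ + (76/21)P₂ + (2/5)P₃ + (32/35)P₄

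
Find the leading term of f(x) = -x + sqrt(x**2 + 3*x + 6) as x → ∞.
3/2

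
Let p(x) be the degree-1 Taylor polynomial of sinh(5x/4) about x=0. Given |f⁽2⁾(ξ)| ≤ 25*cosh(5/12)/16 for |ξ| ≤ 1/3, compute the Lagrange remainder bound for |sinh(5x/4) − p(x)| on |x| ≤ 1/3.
25*cosh(5/12)/288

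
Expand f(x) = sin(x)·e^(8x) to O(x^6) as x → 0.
x + 8*x**2 + 191*x**3/6 + 84*x**4 + 19841*x**5/120 + O(x**6)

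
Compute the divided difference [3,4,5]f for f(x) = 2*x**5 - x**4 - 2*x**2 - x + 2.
1221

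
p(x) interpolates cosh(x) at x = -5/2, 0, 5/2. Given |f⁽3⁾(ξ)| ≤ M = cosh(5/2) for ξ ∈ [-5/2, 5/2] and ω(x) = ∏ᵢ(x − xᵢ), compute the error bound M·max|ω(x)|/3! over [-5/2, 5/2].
125*sqrt(3)*cosh(5/2)/216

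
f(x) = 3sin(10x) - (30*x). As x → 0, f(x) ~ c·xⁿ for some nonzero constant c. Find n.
3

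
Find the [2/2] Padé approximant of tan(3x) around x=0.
3*x/(1 - 3*x**2)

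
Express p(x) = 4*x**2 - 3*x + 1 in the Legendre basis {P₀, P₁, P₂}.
(7/3)P₀ + (-3)P₁ + (8/3)P₂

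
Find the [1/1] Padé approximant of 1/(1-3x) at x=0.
1/(1 - 3*x)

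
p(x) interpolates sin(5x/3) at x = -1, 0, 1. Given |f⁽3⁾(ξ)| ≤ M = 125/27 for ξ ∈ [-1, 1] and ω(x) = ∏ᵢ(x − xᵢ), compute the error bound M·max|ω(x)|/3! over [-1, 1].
125*sqrt(3)/729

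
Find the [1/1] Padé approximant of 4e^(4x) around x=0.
(8*x + 4)/(1 - 2*x)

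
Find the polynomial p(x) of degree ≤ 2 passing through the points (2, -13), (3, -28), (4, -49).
-3*x**2 - 1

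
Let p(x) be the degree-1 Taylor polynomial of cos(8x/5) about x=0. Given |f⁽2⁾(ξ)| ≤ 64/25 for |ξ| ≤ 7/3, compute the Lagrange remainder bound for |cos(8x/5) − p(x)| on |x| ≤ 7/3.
1568/225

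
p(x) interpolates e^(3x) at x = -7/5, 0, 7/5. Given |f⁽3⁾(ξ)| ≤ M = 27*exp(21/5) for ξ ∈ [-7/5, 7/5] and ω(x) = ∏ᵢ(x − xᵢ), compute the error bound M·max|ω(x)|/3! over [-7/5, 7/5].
343*sqrt(3)*exp(21/5)/125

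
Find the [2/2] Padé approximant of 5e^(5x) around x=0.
(125*x**2/12 + 25*x/2 + 5)/(25*x**2/12 - 5*x/2 + 1)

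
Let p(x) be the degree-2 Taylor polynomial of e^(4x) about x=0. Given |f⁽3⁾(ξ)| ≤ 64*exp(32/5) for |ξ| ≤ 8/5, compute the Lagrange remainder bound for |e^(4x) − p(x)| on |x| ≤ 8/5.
16384*exp(32/5)/375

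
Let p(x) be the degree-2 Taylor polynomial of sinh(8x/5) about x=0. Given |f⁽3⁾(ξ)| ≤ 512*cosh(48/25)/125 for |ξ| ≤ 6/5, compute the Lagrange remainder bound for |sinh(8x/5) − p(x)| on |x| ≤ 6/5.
18432*cosh(48/25)/15625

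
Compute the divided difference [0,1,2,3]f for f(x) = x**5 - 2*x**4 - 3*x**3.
10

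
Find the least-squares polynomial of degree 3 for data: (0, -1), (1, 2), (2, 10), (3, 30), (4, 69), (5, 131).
-19/21 + (116/63)x + (-19/84)x² + (37/36)x³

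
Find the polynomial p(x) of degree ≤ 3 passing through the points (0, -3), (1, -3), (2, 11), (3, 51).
2*x**3 + x**2 - 3*x - 3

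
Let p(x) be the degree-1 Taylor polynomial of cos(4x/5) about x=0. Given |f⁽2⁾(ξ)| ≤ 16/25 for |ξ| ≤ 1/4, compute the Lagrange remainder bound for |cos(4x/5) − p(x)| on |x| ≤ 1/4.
1/50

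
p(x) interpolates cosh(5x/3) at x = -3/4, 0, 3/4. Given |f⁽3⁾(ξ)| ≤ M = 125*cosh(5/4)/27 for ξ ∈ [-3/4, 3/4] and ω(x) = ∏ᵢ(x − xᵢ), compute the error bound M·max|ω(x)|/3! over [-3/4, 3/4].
125*sqrt(3)*cosh(5/4)/1728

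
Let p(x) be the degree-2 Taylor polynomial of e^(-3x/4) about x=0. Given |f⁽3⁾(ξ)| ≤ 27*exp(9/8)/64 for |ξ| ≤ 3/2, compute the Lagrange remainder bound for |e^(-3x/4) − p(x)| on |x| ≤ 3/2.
243*exp(9/8)/1024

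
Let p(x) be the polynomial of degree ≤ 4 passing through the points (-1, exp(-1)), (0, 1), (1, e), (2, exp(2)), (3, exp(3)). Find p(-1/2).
(35 + e*(-70*e - 5*exp(3) + 140 + 28*exp(2)))*exp(-1)/128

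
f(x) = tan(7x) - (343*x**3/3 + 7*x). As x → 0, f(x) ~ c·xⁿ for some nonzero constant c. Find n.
5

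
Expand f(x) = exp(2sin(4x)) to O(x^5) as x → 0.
1 + 8*x + 32*x**2 + 64*x**3 + O(x**5)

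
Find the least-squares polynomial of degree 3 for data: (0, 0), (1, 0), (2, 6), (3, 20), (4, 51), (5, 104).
-19/126 + (463/756)x + (-115/126)x² + (107/108)x³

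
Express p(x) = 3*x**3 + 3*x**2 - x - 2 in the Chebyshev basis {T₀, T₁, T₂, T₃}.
(-1/2)T₀ + (5/4)T₁ + (3/2)T₂ + (3/4)T₃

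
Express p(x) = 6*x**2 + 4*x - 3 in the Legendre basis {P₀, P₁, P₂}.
-P₀ + (4)P₁ + (4)P₂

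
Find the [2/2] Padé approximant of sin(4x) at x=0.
4*x/(8*x**2/3 + 1)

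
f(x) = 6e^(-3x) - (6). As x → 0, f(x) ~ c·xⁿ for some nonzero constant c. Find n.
1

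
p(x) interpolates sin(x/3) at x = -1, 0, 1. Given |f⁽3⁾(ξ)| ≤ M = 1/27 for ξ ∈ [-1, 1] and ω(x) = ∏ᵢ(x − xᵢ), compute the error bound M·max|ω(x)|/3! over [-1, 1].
sqrt(3)/729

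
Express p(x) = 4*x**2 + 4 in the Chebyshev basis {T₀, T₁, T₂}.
(6)T₀ + (2)T₂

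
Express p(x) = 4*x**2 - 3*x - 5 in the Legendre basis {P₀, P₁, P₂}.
(-11/3)P₀ + (-3)P₁ + (8/3)P₂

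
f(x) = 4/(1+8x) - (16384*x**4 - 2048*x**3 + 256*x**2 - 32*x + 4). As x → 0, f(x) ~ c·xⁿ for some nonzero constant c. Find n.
5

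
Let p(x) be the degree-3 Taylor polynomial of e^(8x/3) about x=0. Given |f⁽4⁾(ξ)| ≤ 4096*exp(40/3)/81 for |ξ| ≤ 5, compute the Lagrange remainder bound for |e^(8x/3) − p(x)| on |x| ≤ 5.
320000*exp(40/3)/243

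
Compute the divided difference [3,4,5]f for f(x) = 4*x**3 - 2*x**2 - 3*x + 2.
46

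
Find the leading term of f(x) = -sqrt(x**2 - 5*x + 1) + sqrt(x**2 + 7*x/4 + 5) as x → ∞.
27/8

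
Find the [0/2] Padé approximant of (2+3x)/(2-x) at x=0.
1/(3*x**2 - 2*x + 1)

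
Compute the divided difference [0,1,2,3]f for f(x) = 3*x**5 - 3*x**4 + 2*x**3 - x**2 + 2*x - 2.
59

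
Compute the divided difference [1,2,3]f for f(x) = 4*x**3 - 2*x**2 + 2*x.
22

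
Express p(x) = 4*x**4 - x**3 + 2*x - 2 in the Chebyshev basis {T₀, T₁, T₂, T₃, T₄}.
(-1/2)T₀ + (5/4)T₁ + (2)T₂ + (-1/4)T₃ + (1/2)T₄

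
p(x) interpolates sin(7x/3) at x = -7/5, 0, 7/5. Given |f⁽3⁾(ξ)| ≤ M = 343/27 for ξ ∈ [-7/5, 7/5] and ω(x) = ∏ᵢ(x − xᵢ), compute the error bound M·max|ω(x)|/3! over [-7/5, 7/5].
117649*sqrt(3)/91125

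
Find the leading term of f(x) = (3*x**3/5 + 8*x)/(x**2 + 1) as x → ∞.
3*x/5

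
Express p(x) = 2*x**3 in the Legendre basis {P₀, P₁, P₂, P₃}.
(6/5)P₁ + (4/5)P₃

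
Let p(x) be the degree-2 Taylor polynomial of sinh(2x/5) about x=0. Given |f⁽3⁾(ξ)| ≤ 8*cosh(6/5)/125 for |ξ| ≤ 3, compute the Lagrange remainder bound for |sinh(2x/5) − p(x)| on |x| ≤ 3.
36*cosh(6/5)/125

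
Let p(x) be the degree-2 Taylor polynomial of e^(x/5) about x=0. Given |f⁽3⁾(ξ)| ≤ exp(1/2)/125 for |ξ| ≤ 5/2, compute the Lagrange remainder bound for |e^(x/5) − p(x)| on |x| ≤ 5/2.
exp(1/2)/48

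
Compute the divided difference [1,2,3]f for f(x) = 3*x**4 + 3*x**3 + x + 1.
93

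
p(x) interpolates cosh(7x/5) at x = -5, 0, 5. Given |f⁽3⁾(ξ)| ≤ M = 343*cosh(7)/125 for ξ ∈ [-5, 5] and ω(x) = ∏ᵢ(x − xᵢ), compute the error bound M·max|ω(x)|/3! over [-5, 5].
343*sqrt(3)*cosh(7)/27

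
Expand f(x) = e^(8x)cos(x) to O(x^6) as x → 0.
1 + 8*x + 63*x**2/2 + 244*x**3/3 + 3713*x**4/24 + 3461*x**5/15 + O(x**6)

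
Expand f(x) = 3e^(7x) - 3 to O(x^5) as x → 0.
21*x + 147*x**2/2 + 343*x**3/2 + 2401*x**4/8 + O(x**5)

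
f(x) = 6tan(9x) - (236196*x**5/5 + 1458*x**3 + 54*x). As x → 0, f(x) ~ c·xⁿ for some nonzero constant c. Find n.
7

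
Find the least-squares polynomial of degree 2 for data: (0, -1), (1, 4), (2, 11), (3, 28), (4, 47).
-27/35 + (8/7)x + (19/7)x²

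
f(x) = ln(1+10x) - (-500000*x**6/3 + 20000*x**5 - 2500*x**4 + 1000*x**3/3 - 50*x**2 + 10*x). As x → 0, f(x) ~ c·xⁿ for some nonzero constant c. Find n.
7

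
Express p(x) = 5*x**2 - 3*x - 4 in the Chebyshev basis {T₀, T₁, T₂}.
(-3/2)T₀ + (-3)T₁ + (5/2)T₂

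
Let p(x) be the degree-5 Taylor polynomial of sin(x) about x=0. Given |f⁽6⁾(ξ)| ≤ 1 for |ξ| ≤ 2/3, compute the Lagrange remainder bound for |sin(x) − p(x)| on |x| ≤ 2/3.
4/32805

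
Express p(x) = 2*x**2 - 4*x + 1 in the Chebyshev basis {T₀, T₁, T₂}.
(2)T₀ + (-4)T₁ + T₂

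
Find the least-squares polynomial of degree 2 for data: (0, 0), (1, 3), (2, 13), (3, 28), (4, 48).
-8/35 + (67/70)x + (39/14)x²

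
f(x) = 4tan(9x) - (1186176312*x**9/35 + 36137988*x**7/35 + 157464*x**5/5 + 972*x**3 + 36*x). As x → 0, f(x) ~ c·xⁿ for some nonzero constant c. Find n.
11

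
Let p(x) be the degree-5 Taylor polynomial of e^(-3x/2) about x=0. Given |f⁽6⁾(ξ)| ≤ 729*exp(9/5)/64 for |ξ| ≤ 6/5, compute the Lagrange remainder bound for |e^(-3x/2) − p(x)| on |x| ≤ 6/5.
59049*exp(9/5)/1250000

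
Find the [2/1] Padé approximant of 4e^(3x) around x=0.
(6*x**2 + 8*x + 4)/(1 - x)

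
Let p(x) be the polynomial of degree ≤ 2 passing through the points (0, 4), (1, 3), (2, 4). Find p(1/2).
13/4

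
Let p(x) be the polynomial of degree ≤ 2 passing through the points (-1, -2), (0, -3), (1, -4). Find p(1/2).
-7/2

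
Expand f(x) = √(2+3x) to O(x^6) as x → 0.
sqrt(2) + 3*sqrt(2)*x/4 - 9*sqrt(2)*x**2/32 + 27*sqrt(2)*x**3/128 - 405*sqrt(2)*x**4/2048 + 1701*sqrt(2)*x**5/8192 + O(x**6)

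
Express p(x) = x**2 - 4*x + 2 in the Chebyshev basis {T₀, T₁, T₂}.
(5/2)T₀ + (-4)T₁ + (1/2)T₂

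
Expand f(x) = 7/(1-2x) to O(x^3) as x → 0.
7 + 14*x + 28*x**2 + O(x**3)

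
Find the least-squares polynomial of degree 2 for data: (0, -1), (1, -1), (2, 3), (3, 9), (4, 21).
-31/35 + (-71/35)x + (13/7)x²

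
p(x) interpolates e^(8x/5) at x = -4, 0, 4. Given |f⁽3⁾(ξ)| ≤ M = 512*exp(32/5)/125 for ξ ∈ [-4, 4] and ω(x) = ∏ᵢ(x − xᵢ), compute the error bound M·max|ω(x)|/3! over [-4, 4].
32768*sqrt(3)*exp(32/5)/3375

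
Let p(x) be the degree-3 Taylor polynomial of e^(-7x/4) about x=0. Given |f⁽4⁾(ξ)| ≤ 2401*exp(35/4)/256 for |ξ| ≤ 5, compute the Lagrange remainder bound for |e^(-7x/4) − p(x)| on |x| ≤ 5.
1500625*exp(35/4)/6144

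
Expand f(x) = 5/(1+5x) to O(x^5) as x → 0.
5 - 25*x + 125*x**2 - 625*x**3 + 3125*x**4 + O(x**5)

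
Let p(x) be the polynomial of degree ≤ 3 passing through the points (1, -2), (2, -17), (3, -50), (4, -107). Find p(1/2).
5/8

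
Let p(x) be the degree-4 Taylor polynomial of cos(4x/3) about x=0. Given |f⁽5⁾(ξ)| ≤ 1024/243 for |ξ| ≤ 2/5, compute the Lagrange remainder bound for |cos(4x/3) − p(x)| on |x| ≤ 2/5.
4096/11390625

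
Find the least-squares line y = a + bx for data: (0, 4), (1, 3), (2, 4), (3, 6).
a = 16/5, b = 7/10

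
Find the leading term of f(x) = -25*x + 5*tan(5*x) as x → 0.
625*x**3/3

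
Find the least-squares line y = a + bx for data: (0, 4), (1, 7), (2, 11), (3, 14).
a = 39/10, b = 17/5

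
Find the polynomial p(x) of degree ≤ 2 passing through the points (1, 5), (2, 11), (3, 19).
x**2 + 3*x + 1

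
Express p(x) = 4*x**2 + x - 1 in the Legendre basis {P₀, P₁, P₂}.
(1/3)P₀ + P₁ + (8/3)P₂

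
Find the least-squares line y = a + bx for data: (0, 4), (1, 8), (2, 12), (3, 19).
a = 17/5, b = 49/10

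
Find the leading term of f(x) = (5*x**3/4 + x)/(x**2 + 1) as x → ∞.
5*x/4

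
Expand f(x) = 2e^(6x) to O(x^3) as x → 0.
2 + 12*x + 36*x**2 + O(x**3)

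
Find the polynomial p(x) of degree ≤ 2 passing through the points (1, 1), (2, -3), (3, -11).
-2*x**2 + 2*x + 1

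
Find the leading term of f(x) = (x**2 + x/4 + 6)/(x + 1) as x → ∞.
x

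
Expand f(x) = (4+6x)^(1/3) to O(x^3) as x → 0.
2**(2/3) + 2**(2/3)*x/2 - 2**(2/3)*x**2/4 + O(x**3)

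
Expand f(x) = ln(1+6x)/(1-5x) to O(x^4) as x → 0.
6*x + 12*x**2 + 132*x**3 + O(x**4)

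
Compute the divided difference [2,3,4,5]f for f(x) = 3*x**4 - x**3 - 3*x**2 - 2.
41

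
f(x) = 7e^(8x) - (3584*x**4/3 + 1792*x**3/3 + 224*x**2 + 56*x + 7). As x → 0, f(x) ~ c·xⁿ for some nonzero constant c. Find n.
5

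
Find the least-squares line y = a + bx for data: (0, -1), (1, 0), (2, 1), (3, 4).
a = -7/5, b = 8/5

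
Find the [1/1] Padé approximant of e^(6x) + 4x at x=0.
(41*x/5 + 1)/(1 - 9*x/5)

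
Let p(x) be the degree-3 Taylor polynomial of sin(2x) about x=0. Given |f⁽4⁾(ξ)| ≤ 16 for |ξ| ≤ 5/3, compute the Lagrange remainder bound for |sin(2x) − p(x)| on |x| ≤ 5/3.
1250/243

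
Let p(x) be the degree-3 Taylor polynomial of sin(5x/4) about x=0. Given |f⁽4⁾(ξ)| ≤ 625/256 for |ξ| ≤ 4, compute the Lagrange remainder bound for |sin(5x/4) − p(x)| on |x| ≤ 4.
625/24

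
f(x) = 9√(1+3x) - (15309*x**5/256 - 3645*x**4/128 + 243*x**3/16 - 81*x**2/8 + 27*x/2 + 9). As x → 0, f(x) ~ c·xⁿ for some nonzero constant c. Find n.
6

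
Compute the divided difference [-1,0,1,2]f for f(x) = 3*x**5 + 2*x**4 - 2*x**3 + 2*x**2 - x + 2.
17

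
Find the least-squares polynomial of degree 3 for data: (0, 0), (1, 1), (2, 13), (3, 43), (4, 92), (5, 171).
-5/63 + (-68/27)x + (353/126)x² + (49/54)x³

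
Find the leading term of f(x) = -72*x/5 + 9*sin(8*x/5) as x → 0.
-768*x**3/125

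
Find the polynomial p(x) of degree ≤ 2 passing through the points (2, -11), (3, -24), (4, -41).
-2*x**2 - 3*x + 3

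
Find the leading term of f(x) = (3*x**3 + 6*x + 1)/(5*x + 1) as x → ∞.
3*x**2/5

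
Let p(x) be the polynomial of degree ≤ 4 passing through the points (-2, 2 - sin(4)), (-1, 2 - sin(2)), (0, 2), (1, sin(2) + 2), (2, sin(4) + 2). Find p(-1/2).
-5*sin(2)/8 + sin(4)/16 + 2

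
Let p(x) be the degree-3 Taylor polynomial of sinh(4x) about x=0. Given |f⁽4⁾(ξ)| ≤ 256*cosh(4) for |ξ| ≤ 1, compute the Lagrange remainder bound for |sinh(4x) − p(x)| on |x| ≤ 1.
32*cosh(4)/3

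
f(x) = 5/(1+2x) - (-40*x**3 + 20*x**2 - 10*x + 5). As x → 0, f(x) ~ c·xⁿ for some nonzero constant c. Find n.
4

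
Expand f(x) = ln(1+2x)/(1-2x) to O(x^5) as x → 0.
2*x + 2*x**2 + 20*x**3/3 + 28*x**4/3 + O(x**5)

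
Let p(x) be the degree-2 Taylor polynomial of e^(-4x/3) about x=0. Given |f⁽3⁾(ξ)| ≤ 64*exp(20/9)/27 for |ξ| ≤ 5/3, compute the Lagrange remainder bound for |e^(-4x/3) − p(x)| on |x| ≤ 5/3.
4000*exp(20/9)/2187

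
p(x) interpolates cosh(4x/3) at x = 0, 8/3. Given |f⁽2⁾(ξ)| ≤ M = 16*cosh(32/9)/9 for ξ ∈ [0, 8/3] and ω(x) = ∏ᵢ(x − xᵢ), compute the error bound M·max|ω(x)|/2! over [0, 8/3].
128*cosh(32/9)/81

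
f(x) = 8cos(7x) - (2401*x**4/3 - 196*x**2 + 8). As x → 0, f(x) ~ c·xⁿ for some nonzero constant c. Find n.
6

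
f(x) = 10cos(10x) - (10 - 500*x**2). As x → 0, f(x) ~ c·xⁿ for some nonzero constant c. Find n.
4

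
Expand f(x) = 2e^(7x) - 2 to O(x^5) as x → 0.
14*x + 49*x**2 + 343*x**3/3 + 2401*x**4/12 + O(x**5)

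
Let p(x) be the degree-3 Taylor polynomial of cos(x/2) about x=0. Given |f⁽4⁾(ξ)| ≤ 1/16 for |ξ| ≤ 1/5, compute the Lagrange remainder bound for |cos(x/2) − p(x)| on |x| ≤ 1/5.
1/240000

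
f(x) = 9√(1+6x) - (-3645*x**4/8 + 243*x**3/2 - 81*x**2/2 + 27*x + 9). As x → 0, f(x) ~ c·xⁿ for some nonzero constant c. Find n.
5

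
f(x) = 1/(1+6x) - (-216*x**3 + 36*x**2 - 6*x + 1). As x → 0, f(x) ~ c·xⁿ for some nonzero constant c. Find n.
4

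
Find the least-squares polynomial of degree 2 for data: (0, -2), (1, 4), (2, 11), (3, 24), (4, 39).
-62/35 + (117/35)x + (12/7)x²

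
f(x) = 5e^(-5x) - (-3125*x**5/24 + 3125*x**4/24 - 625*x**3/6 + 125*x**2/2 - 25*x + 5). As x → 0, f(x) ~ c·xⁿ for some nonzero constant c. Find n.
6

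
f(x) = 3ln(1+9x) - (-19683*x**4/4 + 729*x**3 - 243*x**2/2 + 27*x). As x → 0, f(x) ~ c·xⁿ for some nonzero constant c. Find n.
5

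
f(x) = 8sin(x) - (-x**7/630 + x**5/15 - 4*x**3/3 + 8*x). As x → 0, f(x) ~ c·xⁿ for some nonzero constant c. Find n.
9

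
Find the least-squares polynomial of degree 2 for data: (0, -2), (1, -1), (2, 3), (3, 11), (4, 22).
-69/35 + (-6/7)x + (12/7)x²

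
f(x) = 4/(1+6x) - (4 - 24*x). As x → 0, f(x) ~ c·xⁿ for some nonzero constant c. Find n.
2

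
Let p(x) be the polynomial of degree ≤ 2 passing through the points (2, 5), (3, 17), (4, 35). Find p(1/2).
-7/4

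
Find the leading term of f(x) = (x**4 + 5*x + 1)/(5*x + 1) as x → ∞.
x**3/5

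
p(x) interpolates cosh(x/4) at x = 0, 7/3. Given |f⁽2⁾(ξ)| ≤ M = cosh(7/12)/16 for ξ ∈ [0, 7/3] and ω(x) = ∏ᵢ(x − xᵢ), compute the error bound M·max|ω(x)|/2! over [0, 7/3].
49*cosh(7/12)/1152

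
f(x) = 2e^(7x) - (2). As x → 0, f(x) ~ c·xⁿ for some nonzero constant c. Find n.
1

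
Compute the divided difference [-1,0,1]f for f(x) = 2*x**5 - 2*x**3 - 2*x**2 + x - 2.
-2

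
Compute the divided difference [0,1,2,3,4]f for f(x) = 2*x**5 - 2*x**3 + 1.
20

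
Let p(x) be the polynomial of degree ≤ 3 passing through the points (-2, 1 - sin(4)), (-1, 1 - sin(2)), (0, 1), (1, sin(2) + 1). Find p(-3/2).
-7*sin(2)/8 - 5*sin(4)/16 + 1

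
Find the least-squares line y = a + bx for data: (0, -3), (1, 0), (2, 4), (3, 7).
a = -31/10, b = 17/5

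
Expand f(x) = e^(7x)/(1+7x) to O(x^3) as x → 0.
1 + 49*x**2/2 + O(x**3)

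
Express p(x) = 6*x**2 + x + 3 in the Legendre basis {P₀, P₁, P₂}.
(5)P₀ + P₁ + (4)P₂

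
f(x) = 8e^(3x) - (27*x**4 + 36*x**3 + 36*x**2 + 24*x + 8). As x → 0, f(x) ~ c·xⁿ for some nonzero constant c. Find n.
5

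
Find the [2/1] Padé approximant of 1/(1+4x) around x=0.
1/(4*x + 1)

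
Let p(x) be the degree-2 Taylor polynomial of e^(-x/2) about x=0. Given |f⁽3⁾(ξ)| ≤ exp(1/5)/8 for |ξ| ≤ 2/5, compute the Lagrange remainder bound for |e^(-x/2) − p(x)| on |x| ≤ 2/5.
exp(1/5)/750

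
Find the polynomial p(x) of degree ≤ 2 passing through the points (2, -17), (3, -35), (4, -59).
-3*x**2 - 3*x + 1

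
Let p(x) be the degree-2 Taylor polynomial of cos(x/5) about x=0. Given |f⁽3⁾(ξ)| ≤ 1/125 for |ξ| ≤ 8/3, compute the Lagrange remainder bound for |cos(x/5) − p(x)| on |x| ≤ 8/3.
256/10125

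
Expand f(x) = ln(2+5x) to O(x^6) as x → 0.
log(2) + 5*x/2 - 25*x**2/8 + 125*x**3/24 - 625*x**4/64 + 625*x**5/32 + O(x**6)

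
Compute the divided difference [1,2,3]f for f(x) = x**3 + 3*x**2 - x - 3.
9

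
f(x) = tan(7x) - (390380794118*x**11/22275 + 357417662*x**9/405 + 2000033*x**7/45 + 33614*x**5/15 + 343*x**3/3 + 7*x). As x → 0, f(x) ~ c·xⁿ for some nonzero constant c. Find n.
13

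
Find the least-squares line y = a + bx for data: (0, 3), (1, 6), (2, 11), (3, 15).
a = 13/5, b = 41/10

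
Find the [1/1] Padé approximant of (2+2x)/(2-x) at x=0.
(x + 1)/(1 - x/2)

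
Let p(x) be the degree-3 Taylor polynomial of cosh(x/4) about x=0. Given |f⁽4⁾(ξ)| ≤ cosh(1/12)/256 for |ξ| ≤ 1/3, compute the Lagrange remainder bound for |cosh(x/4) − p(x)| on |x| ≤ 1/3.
cosh(1/12)/497664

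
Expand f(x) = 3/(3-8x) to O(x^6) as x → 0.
1 + 8*x/3 + 64*x**2/9 + 512*x**3/27 + 4096*x**4/81 + 32768*x**5/243 + O(x**6)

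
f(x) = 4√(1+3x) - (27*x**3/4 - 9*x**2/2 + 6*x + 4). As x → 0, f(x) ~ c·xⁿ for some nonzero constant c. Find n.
4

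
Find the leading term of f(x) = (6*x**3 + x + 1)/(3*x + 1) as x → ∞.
2*x**2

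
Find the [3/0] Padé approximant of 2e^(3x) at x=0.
9*x**3 + 9*x**2 + 6*x + 2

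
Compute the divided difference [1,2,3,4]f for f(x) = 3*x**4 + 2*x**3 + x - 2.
32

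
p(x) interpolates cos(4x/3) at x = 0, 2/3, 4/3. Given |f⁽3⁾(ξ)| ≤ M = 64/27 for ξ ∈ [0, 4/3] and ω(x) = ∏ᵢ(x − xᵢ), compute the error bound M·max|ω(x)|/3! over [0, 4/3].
512*sqrt(3)/19683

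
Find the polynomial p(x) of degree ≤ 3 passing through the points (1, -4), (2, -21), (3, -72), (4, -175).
-3*x**3 + x**2 + x - 3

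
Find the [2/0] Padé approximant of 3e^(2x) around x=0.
6*x**2 + 6*x + 3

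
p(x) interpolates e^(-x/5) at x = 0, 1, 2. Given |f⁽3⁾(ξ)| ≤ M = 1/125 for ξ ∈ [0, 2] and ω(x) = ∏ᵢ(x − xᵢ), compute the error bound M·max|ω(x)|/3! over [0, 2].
sqrt(3)/3375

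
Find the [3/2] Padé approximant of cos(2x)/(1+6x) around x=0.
(206*x**3/17 - 103*x**2/51 - 6*x + 1)/(1 - 1837*x**2/51)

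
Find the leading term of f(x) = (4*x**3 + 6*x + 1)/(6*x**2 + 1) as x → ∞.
2*x/3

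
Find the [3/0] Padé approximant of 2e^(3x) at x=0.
9*x**3 + 9*x**2 + 6*x + 2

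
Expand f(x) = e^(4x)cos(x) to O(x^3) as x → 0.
1 + 4*x + 15*x**2/2 + O(x**3)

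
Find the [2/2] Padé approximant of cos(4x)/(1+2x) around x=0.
(-16*x**2/3 - 2*x/3 + 1)/(4*x**2/3 + 4*x/3 + 1)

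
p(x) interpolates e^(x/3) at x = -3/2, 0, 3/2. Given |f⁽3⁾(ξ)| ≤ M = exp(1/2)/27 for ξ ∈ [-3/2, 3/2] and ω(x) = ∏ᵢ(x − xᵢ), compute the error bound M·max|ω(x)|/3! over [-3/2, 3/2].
sqrt(3)*exp(1/2)/216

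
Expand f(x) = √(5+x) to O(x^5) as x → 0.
sqrt(5) + sqrt(5)*x/10 - sqrt(5)*x**2/200 + sqrt(5)*x**3/2000 - sqrt(5)*x**4/16000 + O(x**5)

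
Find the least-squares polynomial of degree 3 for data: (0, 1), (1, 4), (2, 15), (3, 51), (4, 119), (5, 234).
8/7 + (17/14)x + (-13/14)x² + (2)x³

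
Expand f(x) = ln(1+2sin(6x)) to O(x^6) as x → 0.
12*x - 72*x**2 + 504*x**3 - 4320*x**4 + 39528*x**5 + O(x**6)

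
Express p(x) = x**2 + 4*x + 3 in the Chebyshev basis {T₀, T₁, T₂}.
(7/2)T₀ + (4)T₁ + (1/2)T₂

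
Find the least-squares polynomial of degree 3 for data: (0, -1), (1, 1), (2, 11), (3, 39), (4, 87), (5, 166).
-61/63 + (-215/378)x + (299/252)x² + (121/108)x³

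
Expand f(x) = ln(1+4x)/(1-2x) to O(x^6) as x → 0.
4*x + 64*x**3/3 - 64*x**4/3 + 2432*x**5/15 + O(x**6)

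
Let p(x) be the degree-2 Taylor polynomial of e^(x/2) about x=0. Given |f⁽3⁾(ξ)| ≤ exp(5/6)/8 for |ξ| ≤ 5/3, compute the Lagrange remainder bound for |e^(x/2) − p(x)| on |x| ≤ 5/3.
125*exp(5/6)/1296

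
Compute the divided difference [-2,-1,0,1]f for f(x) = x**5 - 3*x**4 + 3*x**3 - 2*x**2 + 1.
14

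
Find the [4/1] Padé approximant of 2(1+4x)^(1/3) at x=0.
(512*x**4/243 - 1024*x**3/405 + 64*x**2/15 + 128*x/15 + 2)/(44*x/15 + 1)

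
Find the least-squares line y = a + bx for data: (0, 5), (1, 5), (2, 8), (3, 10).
a = 43/10, b = 9/5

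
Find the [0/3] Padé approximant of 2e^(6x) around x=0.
2/(-36*x**3 + 18*x**2 - 6*x + 1)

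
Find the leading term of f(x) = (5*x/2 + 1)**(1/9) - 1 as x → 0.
5*x/18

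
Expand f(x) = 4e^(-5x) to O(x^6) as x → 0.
4 - 20*x + 50*x**2 - 250*x**3/3 + 625*x**4/6 - 625*x**5/6 + O(x**6)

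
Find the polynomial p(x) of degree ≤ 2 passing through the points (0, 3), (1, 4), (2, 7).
x**2 + 3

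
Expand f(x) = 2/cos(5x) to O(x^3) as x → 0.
2 + 25*x**2 + O(x**3)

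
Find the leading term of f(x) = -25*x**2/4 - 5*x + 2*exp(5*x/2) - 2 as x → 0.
125*x**3/24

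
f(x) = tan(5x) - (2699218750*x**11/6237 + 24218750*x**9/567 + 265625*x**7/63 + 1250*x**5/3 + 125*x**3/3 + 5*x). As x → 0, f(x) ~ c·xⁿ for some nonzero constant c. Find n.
13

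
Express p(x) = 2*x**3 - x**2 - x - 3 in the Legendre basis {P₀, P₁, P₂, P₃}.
(-10/3)P₀ + (1/5)P₁ + (-2/3)P₂ + (4/5)P₃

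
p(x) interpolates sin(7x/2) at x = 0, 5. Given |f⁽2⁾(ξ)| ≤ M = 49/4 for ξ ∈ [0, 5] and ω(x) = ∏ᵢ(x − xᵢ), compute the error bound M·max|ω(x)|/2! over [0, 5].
1225/32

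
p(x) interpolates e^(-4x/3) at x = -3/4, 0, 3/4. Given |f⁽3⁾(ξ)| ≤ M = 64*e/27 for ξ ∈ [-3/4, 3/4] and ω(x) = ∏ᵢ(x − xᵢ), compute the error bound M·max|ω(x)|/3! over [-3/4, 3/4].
sqrt(3)*e/27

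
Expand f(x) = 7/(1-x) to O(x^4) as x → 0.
7 + 7*x + 7*x**2 + 7*x**3 + O(x**4)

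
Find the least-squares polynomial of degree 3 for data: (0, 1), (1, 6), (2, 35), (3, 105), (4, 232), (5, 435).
17/18 + (-719/756)x + (829/252)x² + (77/27)x³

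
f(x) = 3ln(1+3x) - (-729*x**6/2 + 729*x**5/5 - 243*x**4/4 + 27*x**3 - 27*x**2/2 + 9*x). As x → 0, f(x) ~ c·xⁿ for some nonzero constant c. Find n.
7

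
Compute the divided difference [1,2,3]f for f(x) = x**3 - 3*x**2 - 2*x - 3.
3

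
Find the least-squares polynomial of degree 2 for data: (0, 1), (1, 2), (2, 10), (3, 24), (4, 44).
31/35 + (-62/35)x + (22/7)x²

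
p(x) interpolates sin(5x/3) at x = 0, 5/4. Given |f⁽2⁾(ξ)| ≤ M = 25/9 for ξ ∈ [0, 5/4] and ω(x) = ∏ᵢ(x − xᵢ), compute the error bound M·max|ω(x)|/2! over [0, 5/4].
625/1152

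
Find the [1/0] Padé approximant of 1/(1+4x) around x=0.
1 - 4*x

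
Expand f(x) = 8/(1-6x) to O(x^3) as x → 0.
8 + 48*x + 288*x**2 + O(x**3)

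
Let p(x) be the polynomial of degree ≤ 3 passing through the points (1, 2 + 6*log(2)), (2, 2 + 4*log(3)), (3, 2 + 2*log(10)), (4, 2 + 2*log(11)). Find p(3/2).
2 + log(54*11**(1/8)*2**(1/4)*3**(3/4)*5**(3/8)/5)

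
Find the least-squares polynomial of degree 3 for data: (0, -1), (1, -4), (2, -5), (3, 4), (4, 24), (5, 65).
-127/126 + (-1985/756)x + (-347/252)x² + (49/54)x³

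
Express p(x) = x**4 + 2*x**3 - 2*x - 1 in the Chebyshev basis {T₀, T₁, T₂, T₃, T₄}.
(-5/8)T₀ + (-1/2)T₁ + (1/2)T₂ + (1/2)T₃ + (1/8)T₄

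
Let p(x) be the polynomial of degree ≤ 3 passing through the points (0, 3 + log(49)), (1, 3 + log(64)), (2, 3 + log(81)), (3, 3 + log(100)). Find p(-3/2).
3 + log(538611877086141384090327861*5**(5/8)*6**(3/4)*7**(1/8)/236118324143482260684800000)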